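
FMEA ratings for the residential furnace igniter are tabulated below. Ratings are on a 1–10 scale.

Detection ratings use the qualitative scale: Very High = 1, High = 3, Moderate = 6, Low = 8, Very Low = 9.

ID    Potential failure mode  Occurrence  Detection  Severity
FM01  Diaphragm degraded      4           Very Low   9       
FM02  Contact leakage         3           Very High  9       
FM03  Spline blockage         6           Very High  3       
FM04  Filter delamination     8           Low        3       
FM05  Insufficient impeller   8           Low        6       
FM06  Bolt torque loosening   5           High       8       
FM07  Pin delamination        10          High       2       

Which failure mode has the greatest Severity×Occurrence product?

Criticality = Severity × Occurrence:
  FM01: 9 × 4 = 36
  FM02: 9 × 3 = 27
  FM03: 3 × 6 = 18
  FM04: 3 × 8 = 24
  FM05: 6 × 8 = 48
  FM06: 8 × 5 = 40
  FM07: 2 × 10 = 20
Highest criticality is 48 → FM05.

FM05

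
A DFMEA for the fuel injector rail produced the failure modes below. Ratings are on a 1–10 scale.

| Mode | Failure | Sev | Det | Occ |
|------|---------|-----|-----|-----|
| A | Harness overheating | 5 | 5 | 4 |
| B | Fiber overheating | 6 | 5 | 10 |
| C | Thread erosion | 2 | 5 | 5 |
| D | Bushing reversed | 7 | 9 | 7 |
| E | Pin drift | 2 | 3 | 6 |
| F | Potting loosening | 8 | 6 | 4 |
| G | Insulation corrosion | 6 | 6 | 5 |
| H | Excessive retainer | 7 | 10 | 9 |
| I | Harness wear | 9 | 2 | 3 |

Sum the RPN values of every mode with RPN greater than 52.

1897

RPN = Severity × Occurrence × Detection:
  A: 5 × 4 × 5 = 100
  B: 6 × 10 × 5 = 300
  C: 2 × 5 × 5 = 50
  D: 7 × 7 × 9 = 441
  E: 2 × 6 × 3 = 36
  F: 8 × 4 × 6 = 192
  G: 6 × 5 × 6 = 180
  H: 7 × 9 × 10 = 630
  I: 9 × 3 × 2 = 54
RPN > 52: A (100), B (300), D (441), F (192), G (180), H (630), I (54).
Sum: 100 + 300 + 441 + 192 + 180 + 630 + 54 = 1897.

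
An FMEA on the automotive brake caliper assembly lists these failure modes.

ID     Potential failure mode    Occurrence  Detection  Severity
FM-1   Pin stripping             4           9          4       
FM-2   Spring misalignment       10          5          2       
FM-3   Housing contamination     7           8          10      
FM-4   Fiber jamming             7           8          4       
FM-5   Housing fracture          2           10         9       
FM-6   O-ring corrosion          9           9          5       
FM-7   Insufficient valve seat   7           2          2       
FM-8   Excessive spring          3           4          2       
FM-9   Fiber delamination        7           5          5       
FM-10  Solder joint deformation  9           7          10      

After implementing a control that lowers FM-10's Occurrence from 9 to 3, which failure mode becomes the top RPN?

RPN = Severity × Occurrence × Detection:
  FM-1: 4 × 4 × 9 = 144
  FM-2: 2 × 10 × 5 = 100
  FM-3: 10 × 7 × 8 = 560
  FM-4: 4 × 7 × 8 = 224
  FM-5: 9 × 2 × 10 = 180
  FM-6: 5 × 9 × 9 = 405
  FM-7: 2 × 7 × 2 = 28
  FM-8: 2 × 3 × 4 = 24
  FM-9: 5 × 7 × 5 = 175
  FM-10: 10 × 9 × 7 = 630
After action: FM-10 → 10 × 3 × 7 = 210.
Revised RPNs: FM-3=560, FM-6=405, FM-4=224, FM-10=210, FM-5=180, FM-9=175, FM-1=144, FM-2=100, FM-7=28, FM-8=24.
Highest is now FM-3 (560).

FM-3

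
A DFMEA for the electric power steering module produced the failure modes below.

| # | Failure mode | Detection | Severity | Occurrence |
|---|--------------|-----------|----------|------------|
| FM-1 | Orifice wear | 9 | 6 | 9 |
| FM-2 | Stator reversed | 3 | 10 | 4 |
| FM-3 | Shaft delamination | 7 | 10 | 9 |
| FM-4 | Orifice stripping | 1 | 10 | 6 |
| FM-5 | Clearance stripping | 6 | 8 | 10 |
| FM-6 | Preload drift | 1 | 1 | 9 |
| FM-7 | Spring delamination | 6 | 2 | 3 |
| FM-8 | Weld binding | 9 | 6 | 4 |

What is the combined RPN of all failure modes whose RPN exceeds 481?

RPN = Severity × Occurrence × Detection:
  FM-1: 6 × 9 × 9 = 486
  FM-2: 10 × 4 × 3 = 120
  FM-3: 10 × 9 × 7 = 630
  FM-4: 10 × 6 × 1 = 60
  FM-5: 8 × 10 × 6 = 480
  FM-6: 1 × 9 × 1 = 9
  FM-7: 2 × 3 × 6 = 36
  FM-8: 6 × 4 × 9 = 216
RPN > 481: FM-1 (486), FM-3 (630).
Sum: 486 + 630 = 1116.

1116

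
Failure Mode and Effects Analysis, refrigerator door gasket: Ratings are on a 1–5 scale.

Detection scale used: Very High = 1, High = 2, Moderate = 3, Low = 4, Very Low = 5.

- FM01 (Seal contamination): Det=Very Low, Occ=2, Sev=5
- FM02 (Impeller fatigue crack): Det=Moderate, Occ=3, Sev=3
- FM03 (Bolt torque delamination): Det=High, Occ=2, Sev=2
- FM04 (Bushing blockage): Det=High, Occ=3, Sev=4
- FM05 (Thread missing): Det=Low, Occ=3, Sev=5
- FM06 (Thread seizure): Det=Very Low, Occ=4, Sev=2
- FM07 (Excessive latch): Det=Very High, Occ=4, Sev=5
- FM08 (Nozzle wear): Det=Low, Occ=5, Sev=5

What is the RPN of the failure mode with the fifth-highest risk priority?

27

RPN = Severity × Occurrence × Detection:
  FM01: 5 × 2 × 5 = 50
  FM02: 3 × 3 × 3 = 27
  FM03: 2 × 2 × 2 = 8
  FM04: 4 × 3 × 2 = 24
  FM05: 5 × 3 × 4 = 60
  FM06: 2 × 4 × 5 = 40
  FM07: 5 × 4 × 1 = 20
  FM08: 5 × 5 × 4 = 100
Sorted descending: 100, 60, 50, 40, 27, 24, 20, 8.
The fifth-highest RPN is 27 (FM02).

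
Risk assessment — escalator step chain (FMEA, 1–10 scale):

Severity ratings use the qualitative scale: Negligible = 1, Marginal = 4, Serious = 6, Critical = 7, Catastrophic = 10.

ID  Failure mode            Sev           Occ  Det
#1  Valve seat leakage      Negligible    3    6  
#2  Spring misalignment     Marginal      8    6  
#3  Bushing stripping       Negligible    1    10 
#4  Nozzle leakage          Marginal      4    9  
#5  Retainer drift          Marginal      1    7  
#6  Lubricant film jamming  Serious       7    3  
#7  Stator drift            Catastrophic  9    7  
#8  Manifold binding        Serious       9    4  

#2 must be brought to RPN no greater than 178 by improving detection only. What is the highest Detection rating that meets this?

5

#2: S=4, O=8, D=6 → current RPN = 192.
Fixed product = 32. Need 32 × D ≤ 178, so D ≤ 178/32 = 5.56.
Maximum integer Detection rating = 5 (gives RPN 160; D=6 would give 192 > 178).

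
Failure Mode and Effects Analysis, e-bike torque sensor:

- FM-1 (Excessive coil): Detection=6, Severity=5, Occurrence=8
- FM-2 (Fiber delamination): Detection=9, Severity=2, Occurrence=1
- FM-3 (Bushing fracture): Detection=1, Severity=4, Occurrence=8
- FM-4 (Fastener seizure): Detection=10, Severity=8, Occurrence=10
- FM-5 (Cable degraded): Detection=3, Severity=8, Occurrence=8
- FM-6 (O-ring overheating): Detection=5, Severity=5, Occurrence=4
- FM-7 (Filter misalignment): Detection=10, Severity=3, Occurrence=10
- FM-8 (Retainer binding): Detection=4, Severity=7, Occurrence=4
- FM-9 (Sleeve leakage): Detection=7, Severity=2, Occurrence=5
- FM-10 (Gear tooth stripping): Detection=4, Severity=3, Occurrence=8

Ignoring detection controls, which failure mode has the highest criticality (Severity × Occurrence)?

Criticality = Severity × Occurrence:
  FM-1: 5 × 8 = 40
  FM-2: 2 × 1 = 2
  FM-3: 4 × 8 = 32
  FM-4: 8 × 10 = 80
  FM-5: 8 × 8 = 64
  FM-6: 5 × 4 = 20
  FM-7: 3 × 10 = 30
  FM-8: 7 × 4 = 28
  FM-9: 2 × 5 = 10
  FM-10: 3 × 8 = 24
Highest criticality is 80 → FM-4.

FM-4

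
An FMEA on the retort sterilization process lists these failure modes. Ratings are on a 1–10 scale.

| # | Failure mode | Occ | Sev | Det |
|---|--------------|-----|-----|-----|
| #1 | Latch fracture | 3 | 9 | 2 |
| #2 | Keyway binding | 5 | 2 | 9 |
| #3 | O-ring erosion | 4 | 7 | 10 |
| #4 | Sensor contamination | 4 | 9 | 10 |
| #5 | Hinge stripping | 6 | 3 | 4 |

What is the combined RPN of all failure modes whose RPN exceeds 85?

RPN = Severity × Occurrence × Detection:
  #1: 9 × 3 × 2 = 54
  #2: 2 × 5 × 9 = 90
  #3: 7 × 4 × 10 = 280
  #4: 9 × 4 × 10 = 360
  #5: 3 × 6 × 4 = 72
RPN > 85: #2 (90), #3 (280), #4 (360).
Sum: 90 + 280 + 360 = 730.

730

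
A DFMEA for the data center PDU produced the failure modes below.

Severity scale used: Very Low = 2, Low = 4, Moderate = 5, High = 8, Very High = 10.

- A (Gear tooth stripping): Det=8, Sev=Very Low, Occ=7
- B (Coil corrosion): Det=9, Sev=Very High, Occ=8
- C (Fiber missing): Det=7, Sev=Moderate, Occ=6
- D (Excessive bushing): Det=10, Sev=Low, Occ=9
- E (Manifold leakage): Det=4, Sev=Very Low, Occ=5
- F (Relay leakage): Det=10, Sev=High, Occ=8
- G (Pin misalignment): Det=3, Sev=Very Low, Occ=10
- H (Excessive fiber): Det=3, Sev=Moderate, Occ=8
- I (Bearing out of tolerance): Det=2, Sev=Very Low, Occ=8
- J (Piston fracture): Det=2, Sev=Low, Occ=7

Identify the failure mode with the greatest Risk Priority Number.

B

RPN = Severity × Occurrence × Detection:
  A: 2 × 7 × 8 = 112
  B: 10 × 8 × 9 = 720
  C: 5 × 6 × 7 = 210
  D: 4 × 9 × 10 = 360
  E: 2 × 5 × 4 = 40
  F: 8 × 8 × 10 = 640
  G: 2 × 10 × 3 = 60
  H: 5 × 8 × 3 = 120
  I: 2 × 8 × 2 = 32
  J: 4 × 7 × 2 = 56
Highest RPN is 720 → B.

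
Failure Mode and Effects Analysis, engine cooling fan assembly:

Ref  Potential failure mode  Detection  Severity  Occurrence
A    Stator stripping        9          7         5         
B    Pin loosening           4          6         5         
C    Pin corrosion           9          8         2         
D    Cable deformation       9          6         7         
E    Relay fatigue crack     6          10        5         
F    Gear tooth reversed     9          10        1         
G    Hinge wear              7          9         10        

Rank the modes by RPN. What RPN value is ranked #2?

378

RPN = Severity × Occurrence × Detection:
  A: 7 × 5 × 9 = 315
  B: 6 × 5 × 4 = 120
  C: 8 × 2 × 9 = 144
  D: 6 × 7 × 9 = 378
  E: 10 × 5 × 6 = 300
  F: 10 × 1 × 9 = 90
  G: 9 × 10 × 7 = 630
Sorted descending: 630, 378, 315, 300, 144, 120, 90.
The second-highest RPN is 378 (D).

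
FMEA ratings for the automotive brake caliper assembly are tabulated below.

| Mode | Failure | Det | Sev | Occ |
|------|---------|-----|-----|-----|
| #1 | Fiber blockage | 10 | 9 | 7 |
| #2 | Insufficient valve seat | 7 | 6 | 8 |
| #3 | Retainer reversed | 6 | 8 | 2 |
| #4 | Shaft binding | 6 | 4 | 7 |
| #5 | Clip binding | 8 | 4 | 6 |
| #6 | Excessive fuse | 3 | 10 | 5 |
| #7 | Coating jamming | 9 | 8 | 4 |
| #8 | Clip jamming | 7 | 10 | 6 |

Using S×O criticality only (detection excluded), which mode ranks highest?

Criticality = Severity × Occurrence:
  #1: 9 × 7 = 63
  #2: 6 × 8 = 48
  #3: 8 × 2 = 16
  #4: 4 × 7 = 28
  #5: 4 × 6 = 24
  #6: 10 × 5 = 50
  #7: 8 × 4 = 32
  #8: 10 × 6 = 60
Highest criticality is 63 → #1.

#1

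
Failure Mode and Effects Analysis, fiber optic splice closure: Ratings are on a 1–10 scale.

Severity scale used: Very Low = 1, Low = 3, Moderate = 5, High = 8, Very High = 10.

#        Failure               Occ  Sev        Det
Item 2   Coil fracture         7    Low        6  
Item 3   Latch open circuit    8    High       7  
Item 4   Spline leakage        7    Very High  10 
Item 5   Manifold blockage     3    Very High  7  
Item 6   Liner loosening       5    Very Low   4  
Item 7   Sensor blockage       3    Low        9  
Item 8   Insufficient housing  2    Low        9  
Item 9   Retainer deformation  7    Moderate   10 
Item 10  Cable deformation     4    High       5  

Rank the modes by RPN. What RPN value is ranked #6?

126

RPN = Severity × Occurrence × Detection:
  Item 2: 3 × 7 × 6 = 126
  Item 3: 8 × 8 × 7 = 448
  Item 4: 10 × 7 × 10 = 700
  Item 5: 10 × 3 × 7 = 210
  Item 6: 1 × 5 × 4 = 20
  Item 7: 3 × 3 × 9 = 81
  Item 8: 3 × 2 × 9 = 54
  Item 9: 5 × 7 × 10 = 350
  Item 10: 8 × 4 × 5 = 160
Sorted descending: 700, 448, 350, 210, 160, 126, 81, 54, 20.
The sixth-highest RPN is 126 (Item 2).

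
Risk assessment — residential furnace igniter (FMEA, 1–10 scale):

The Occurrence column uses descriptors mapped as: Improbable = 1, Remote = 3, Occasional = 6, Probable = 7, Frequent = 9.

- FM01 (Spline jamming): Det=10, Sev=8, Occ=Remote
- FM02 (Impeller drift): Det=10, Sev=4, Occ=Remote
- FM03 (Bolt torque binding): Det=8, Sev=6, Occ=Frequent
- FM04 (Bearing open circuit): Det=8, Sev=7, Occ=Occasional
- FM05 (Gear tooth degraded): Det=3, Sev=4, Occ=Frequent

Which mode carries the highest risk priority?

FM03

RPN = Severity × Occurrence × Detection:
  FM01: 8 × 3 × 10 = 240
  FM02: 4 × 3 × 10 = 120
  FM03: 6 × 9 × 8 = 432
  FM04: 7 × 6 × 8 = 336
  FM05: 4 × 9 × 3 = 108
Highest RPN is 432 → FM03.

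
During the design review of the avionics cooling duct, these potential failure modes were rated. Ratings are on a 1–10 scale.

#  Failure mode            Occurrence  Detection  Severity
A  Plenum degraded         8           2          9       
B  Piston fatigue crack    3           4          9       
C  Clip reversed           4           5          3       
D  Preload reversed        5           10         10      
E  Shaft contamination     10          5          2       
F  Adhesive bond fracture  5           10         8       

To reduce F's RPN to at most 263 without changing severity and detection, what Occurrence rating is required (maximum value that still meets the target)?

F: S=8, O=5, D=10 → current RPN = 400.
Fixed product = 80. Need 80 × O ≤ 263, so O ≤ 263/80 = 3.29.
Maximum integer Occurrence rating = 3 (gives RPN 240; O=4 would give 320 > 263).

3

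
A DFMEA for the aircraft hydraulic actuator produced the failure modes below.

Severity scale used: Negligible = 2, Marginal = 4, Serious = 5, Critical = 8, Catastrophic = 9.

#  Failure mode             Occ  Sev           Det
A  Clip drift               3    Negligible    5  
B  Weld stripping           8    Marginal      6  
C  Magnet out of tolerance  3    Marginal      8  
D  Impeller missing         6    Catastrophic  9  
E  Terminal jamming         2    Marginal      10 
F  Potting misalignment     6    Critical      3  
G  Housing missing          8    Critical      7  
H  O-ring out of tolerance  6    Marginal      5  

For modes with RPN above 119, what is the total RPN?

1390

RPN = Severity × Occurrence × Detection:
  A: 2 × 3 × 5 = 30
  B: 4 × 8 × 6 = 192
  C: 4 × 3 × 8 = 96
  D: 9 × 6 × 9 = 486
  E: 4 × 2 × 10 = 80
  F: 8 × 6 × 3 = 144
  G: 8 × 8 × 7 = 448
  H: 4 × 6 × 5 = 120
RPN > 119: B (192), D (486), F (144), G (448), H (120).
Sum: 192 + 486 + 144 + 448 + 120 = 1390.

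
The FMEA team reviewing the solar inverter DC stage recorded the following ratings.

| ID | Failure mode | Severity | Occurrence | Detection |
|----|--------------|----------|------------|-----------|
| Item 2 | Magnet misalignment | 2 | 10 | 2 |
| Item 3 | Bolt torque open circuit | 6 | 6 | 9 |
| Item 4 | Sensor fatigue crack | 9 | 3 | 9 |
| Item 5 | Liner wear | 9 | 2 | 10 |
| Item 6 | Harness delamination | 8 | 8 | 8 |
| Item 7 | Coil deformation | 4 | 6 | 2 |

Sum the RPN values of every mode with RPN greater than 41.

1307

RPN = Severity × Occurrence × Detection:
  Item 2: 2 × 10 × 2 = 40
  Item 3: 6 × 6 × 9 = 324
  Item 4: 9 × 3 × 9 = 243
  Item 5: 9 × 2 × 10 = 180
  Item 6: 8 × 8 × 8 = 512
  Item 7: 4 × 6 × 2 = 48
RPN > 41: Item 3 (324), Item 4 (243), Item 5 (180), Item 6 (512), Item 7 (48).
Sum: 324 + 243 + 180 + 512 + 48 = 1307.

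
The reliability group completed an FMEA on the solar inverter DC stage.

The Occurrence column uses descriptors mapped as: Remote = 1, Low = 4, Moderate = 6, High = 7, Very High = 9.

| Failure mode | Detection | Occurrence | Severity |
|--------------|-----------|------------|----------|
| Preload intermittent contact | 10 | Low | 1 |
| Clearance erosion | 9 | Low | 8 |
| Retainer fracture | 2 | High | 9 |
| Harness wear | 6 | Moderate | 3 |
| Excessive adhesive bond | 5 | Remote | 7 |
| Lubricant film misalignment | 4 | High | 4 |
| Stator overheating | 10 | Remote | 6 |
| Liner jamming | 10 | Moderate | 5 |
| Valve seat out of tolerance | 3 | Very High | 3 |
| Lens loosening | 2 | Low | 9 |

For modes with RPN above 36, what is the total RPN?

RPN = Severity × Occurrence × Detection:
  Preload intermittent contact: 1 × 4 × 10 = 40
  Clearance erosion: 8 × 4 × 9 = 288
  Retainer fracture: 9 × 7 × 2 = 126
  Harness wear: 3 × 6 × 6 = 108
  Excessive adhesive bond: 7 × 1 × 5 = 35
  Lubricant film misalignment: 4 × 7 × 4 = 112
  Stator overheating: 6 × 1 × 10 = 60
  Liner jamming: 5 × 6 × 10 = 300
  Valve seat out of tolerance: 3 × 9 × 3 = 81
  Lens loosening: 9 × 4 × 2 = 72
RPN > 36: Preload intermittent contact (40), Clearance erosion (288), Retainer fracture (126), Harness wear (108), Lubricant film misalignment (112), Stator overheating (60), Liner jamming (300), Valve seat out of tolerance (81), Lens loosening (72).
Sum: 40 + 288 + 126 + 108 + 112 + 60 + 300 + 81 + 72 = 1187.

1187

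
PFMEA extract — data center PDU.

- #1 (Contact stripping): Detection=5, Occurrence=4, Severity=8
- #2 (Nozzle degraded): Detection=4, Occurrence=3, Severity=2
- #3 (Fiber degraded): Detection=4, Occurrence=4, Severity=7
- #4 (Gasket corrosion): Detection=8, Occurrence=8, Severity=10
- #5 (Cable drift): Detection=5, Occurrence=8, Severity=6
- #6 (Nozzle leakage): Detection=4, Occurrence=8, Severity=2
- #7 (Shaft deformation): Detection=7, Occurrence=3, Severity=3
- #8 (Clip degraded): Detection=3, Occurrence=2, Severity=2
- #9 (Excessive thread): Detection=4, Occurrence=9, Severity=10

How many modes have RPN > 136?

RPN = Severity × Occurrence × Detection:
  #1: 8 × 4 × 5 = 160
  #2: 2 × 3 × 4 = 24
  #3: 7 × 4 × 4 = 112
  #4: 10 × 8 × 8 = 640
  #5: 6 × 8 × 5 = 240
  #6: 2 × 8 × 4 = 64
  #7: 3 × 3 × 7 = 63
  #8: 2 × 2 × 3 = 12
  #9: 10 × 9 × 4 = 360
Modes with RPN > 136: #1 (160), #4 (640), #5 (240), #9 (360) → 4.

4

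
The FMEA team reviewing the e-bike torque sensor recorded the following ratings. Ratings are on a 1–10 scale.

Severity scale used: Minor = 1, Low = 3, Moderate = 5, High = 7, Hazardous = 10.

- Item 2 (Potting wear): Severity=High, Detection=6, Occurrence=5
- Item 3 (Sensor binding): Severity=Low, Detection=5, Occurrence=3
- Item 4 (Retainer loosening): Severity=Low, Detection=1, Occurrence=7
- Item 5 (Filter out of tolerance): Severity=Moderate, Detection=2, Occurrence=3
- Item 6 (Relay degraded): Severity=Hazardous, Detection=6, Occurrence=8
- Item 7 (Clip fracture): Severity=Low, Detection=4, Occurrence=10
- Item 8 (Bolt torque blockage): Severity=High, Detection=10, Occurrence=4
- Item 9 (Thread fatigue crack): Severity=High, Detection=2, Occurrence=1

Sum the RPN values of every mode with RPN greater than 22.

1165

RPN = Severity × Occurrence × Detection:
  Item 2: 7 × 5 × 6 = 210
  Item 3: 3 × 3 × 5 = 45
  Item 4: 3 × 7 × 1 = 21
  Item 5: 5 × 3 × 2 = 30
  Item 6: 10 × 8 × 6 = 480
  Item 7: 3 × 10 × 4 = 120
  Item 8: 7 × 4 × 10 = 280
  Item 9: 7 × 1 × 2 = 14
RPN > 22: Item 2 (210), Item 3 (45), Item 5 (30), Item 6 (480), Item 7 (120), Item 8 (280).
Sum: 210 + 45 + 30 + 480 + 120 + 280 = 1165.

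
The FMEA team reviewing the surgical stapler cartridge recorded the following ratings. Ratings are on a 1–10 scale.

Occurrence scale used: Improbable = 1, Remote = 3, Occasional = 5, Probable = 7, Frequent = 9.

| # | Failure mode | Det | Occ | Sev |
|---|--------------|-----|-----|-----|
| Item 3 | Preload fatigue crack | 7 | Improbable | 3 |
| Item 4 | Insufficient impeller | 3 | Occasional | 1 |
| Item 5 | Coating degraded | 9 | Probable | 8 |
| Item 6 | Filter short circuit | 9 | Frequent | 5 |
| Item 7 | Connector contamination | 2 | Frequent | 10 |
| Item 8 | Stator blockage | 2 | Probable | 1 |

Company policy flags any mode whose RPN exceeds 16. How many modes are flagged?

4

RPN = Severity × Occurrence × Detection:
  Item 3: 3 × 1 × 7 = 21
  Item 4: 1 × 5 × 3 = 15
  Item 5: 8 × 7 × 9 = 504
  Item 6: 5 × 9 × 9 = 405
  Item 7: 10 × 9 × 2 = 180
  Item 8: 1 × 7 × 2 = 14
Modes with RPN > 16: Item 3 (21), Item 5 (504), Item 6 (405), Item 7 (180) → 4.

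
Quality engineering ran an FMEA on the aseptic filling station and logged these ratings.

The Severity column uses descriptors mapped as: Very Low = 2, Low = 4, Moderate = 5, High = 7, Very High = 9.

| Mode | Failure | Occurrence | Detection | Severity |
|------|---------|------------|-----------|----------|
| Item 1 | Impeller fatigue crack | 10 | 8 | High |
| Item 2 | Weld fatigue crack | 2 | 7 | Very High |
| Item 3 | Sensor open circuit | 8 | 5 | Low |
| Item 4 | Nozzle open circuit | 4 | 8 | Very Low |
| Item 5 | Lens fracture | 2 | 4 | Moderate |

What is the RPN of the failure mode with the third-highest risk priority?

126

RPN = Severity × Occurrence × Detection:
  Item 1: 7 × 10 × 8 = 560
  Item 2: 9 × 2 × 7 = 126
  Item 3: 4 × 8 × 5 = 160
  Item 4: 2 × 4 × 8 = 64
  Item 5: 5 × 2 × 4 = 40
Sorted descending: 560, 160, 126, 64, 40.
The third-highest RPN is 126 (Item 2).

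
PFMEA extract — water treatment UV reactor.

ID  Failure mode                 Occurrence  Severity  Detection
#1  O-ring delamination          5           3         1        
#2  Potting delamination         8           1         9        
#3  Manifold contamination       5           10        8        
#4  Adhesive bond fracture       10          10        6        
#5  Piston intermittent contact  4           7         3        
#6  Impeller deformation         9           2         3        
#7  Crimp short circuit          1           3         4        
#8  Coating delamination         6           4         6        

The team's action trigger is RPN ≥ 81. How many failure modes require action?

RPN = Severity × Occurrence × Detection:
  #1: 3 × 5 × 1 = 15
  #2: 1 × 8 × 9 = 72
  #3: 10 × 5 × 8 = 400
  #4: 10 × 10 × 6 = 600
  #5: 7 × 4 × 3 = 84
  #6: 2 × 9 × 3 = 54
  #7: 3 × 1 × 4 = 12
  #8: 4 × 6 × 6 = 144
Modes with RPN ≥ 81: #3 (400), #4 (600), #5 (84), #8 (144) → 4.

4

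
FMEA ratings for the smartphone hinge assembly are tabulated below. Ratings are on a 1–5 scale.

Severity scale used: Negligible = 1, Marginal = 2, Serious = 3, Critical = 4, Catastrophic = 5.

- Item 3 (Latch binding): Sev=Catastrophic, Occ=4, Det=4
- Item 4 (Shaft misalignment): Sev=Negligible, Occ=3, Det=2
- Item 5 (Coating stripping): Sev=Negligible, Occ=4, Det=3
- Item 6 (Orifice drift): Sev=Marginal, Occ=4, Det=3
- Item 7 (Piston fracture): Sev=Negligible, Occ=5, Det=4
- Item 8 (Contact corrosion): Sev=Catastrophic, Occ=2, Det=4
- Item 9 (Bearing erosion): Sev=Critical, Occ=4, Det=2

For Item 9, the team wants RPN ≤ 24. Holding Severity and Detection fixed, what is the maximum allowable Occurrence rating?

Item 9: S=4, O=4, D=2 → current RPN = 32.
Fixed product = 8. Need 8 × O ≤ 24, so O ≤ 24/8 = 3.00.
Maximum integer Occurrence rating = 3 (gives RPN 24; O=4 would give 32 > 24).

3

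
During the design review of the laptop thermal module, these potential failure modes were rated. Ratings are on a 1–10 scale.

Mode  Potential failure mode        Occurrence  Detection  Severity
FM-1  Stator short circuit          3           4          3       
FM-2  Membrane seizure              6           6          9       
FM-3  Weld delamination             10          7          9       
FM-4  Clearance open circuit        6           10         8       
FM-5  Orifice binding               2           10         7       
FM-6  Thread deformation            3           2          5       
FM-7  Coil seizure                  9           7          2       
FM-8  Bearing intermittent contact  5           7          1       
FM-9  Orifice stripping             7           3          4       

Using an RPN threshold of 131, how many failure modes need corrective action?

RPN = Severity × Occurrence × Detection:
  FM-1: 3 × 3 × 4 = 36
  FM-2: 9 × 6 × 6 = 324
  FM-3: 9 × 10 × 7 = 630
  FM-4: 8 × 6 × 10 = 480
  FM-5: 7 × 2 × 10 = 140
  FM-6: 5 × 3 × 2 = 30
  FM-7: 2 × 9 × 7 = 126
  FM-8: 1 × 5 × 7 = 35
  FM-9: 4 × 7 × 3 = 84
Modes with RPN ≥ 131: FM-2 (324), FM-3 (630), FM-4 (480), FM-5 (140) → 4.

4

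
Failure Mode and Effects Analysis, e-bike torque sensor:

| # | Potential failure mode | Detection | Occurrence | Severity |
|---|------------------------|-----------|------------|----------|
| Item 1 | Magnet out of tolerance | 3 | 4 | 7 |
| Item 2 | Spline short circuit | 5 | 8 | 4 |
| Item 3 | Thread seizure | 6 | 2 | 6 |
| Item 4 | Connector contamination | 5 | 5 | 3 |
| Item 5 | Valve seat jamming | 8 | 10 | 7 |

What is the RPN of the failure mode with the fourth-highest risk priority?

75

RPN = Severity × Occurrence × Detection:
  Item 1: 7 × 4 × 3 = 84
  Item 2: 4 × 8 × 5 = 160
  Item 3: 6 × 2 × 6 = 72
  Item 4: 3 × 5 × 5 = 75
  Item 5: 7 × 10 × 8 = 560
Sorted descending: 560, 160, 84, 75, 72.
The fourth-highest RPN is 75 (Item 4).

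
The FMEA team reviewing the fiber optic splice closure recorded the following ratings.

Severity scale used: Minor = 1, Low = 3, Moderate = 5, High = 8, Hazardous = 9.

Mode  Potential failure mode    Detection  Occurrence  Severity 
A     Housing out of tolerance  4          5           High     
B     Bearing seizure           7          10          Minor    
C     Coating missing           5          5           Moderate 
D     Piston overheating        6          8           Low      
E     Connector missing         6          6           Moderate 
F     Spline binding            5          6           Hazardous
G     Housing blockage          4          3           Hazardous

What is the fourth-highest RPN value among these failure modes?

144

RPN = Severity × Occurrence × Detection:
  A: 8 × 5 × 4 = 160
  B: 1 × 10 × 7 = 70
  C: 5 × 5 × 5 = 125
  D: 3 × 8 × 6 = 144
  E: 5 × 6 × 6 = 180
  F: 9 × 6 × 5 = 270
  G: 9 × 3 × 4 = 108
Sorted descending: 270, 180, 160, 144, 125, 108, 70.
The fourth-highest RPN is 144 (D).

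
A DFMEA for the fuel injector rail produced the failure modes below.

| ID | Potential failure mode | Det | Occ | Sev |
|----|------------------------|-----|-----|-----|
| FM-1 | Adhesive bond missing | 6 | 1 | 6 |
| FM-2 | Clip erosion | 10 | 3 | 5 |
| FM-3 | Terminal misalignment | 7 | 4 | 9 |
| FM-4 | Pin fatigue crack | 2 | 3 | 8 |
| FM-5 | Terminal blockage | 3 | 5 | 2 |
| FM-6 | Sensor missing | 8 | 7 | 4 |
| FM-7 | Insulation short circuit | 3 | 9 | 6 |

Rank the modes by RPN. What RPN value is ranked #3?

RPN = Severity × Occurrence × Detection:
  FM-1: 6 × 1 × 6 = 36
  FM-2: 5 × 3 × 10 = 150
  FM-3: 9 × 4 × 7 = 252
  FM-4: 8 × 3 × 2 = 48
  FM-5: 2 × 5 × 3 = 30
  FM-6: 4 × 7 × 8 = 224
  FM-7: 6 × 9 × 3 = 162
Sorted descending: 252, 224, 162, 150, 48, 36, 30.
The third-highest RPN is 162 (FM-7).

162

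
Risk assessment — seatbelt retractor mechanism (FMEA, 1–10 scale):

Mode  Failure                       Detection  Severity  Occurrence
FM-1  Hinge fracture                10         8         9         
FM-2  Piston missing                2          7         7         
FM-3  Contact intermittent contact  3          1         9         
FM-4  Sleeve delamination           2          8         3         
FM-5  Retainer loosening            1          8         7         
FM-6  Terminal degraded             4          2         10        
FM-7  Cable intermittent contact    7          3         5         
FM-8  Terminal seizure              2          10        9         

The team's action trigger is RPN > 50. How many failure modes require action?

6

RPN = Severity × Occurrence × Detection:
  FM-1: 8 × 9 × 10 = 720
  FM-2: 7 × 7 × 2 = 98
  FM-3: 1 × 9 × 3 = 27
  FM-4: 8 × 3 × 2 = 48
  FM-5: 8 × 7 × 1 = 56
  FM-6: 2 × 10 × 4 = 80
  FM-7: 3 × 5 × 7 = 105
  FM-8: 10 × 9 × 2 = 180
Modes with RPN > 50: FM-1 (720), FM-2 (98), FM-5 (56), FM-6 (80), FM-7 (105), FM-8 (180) → 6.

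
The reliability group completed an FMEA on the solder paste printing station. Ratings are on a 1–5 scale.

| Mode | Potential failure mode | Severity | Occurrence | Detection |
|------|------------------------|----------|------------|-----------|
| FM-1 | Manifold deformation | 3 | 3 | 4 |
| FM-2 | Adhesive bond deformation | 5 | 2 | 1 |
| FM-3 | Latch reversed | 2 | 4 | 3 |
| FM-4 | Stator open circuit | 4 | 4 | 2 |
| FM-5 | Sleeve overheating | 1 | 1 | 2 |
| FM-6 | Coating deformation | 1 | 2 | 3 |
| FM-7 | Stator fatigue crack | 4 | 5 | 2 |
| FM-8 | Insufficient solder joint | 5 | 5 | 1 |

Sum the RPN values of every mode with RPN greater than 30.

RPN = Severity × Occurrence × Detection:
  FM-1: 3 × 3 × 4 = 36
  FM-2: 5 × 2 × 1 = 10
  FM-3: 2 × 4 × 3 = 24
  FM-4: 4 × 4 × 2 = 32
  FM-5: 1 × 1 × 2 = 2
  FM-6: 1 × 2 × 3 = 6
  FM-7: 4 × 5 × 2 = 40
  FM-8: 5 × 5 × 1 = 25
RPN > 30: FM-1 (36), FM-4 (32), FM-7 (40).
Sum: 36 + 32 + 40 = 108.

108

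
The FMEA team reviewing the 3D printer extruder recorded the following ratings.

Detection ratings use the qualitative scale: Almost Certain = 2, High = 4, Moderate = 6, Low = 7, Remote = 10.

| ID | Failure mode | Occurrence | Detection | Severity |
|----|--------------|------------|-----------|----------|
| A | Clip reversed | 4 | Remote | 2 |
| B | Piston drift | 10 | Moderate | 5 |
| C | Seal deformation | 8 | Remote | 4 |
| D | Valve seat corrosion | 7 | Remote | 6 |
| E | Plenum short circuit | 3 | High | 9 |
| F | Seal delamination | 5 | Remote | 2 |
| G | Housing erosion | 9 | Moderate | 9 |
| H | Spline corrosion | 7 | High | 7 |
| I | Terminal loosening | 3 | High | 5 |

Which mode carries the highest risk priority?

RPN = Severity × Occurrence × Detection:
  A: 2 × 4 × 10 = 80
  B: 5 × 10 × 6 = 300
  C: 4 × 8 × 10 = 320
  D: 6 × 7 × 10 = 420
  E: 9 × 3 × 4 = 108
  F: 2 × 5 × 10 = 100
  G: 9 × 9 × 6 = 486
  H: 7 × 7 × 4 = 196
  I: 5 × 3 × 4 = 60
Highest RPN is 486 → G.

G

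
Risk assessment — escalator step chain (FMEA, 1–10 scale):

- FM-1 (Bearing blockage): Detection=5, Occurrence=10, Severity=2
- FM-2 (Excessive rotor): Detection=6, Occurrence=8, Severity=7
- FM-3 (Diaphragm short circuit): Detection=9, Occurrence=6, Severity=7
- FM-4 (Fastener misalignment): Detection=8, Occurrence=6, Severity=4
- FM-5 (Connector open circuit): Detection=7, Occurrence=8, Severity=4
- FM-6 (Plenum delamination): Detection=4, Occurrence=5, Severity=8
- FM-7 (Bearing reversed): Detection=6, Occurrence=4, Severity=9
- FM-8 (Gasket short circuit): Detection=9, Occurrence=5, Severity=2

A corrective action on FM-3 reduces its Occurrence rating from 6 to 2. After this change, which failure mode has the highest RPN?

RPN = Severity × Occurrence × Detection:
  FM-1: 2 × 10 × 5 = 100
  FM-2: 7 × 8 × 6 = 336
  FM-3: 7 × 6 × 9 = 378
  FM-4: 4 × 6 × 8 = 192
  FM-5: 4 × 8 × 7 = 224
  FM-6: 8 × 5 × 4 = 160
  FM-7: 9 × 4 × 6 = 216
  FM-8: 2 × 5 × 9 = 90
After action: FM-3 → 7 × 2 × 9 = 126.
Revised RPNs: FM-2=336, FM-5=224, FM-7=216, FM-4=192, FM-6=160, FM-3=126, FM-1=100, FM-8=90.
Highest is now FM-2 (336).

FM-2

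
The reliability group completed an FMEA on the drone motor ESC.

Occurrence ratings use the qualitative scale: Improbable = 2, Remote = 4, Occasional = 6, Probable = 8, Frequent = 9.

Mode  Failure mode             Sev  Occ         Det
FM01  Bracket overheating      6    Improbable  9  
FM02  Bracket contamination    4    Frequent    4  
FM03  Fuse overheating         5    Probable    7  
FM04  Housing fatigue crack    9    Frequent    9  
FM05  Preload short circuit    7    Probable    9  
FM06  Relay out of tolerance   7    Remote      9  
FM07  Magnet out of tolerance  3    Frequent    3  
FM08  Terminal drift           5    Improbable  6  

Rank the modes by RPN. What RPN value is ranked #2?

504

RPN = Severity × Occurrence × Detection:
  FM01: 6 × 2 × 9 = 108
  FM02: 4 × 9 × 4 = 144
  FM03: 5 × 8 × 7 = 280
  FM04: 9 × 9 × 9 = 729
  FM05: 7 × 8 × 9 = 504
  FM06: 7 × 4 × 9 = 252
  FM07: 3 × 9 × 3 = 81
  FM08: 5 × 2 × 6 = 60
Sorted descending: 729, 504, 280, 252, 144, 108, 81, 60.
The second-highest RPN is 504 (FM05).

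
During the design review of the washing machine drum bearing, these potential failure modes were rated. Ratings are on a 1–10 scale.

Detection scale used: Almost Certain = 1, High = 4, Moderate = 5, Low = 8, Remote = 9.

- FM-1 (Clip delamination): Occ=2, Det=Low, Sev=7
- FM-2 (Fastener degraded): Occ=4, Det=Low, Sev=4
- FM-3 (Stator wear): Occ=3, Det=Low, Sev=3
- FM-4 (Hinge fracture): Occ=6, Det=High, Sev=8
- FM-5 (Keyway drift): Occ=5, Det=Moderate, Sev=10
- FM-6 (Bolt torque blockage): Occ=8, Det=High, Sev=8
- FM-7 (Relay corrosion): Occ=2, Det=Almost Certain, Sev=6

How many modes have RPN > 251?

1

RPN = Severity × Occurrence × Detection:
  FM-1: 7 × 2 × 8 = 112
  FM-2: 4 × 4 × 8 = 128
  FM-3: 3 × 3 × 8 = 72
  FM-4: 8 × 6 × 4 = 192
  FM-5: 10 × 5 × 5 = 250
  FM-6: 8 × 8 × 4 = 256
  FM-7: 6 × 2 × 1 = 12
Modes with RPN > 251: FM-6 (256) → 1.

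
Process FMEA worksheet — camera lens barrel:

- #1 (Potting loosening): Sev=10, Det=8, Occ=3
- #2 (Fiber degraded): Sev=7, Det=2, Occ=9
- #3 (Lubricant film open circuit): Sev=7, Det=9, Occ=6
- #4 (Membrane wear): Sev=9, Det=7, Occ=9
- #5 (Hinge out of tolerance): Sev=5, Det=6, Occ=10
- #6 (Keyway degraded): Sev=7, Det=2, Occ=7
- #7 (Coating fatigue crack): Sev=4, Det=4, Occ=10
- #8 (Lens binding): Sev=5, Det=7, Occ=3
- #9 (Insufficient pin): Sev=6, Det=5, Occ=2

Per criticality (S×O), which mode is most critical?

#4

Criticality = Severity × Occurrence:
  #1: 10 × 3 = 30
  #2: 7 × 9 = 63
  #3: 7 × 6 = 42
  #4: 9 × 9 = 81
  #5: 5 × 10 = 50
  #6: 7 × 7 = 49
  #7: 4 × 10 = 40
  #8: 5 × 3 = 15
  #9: 6 × 2 = 12
Highest criticality is 81 → #4.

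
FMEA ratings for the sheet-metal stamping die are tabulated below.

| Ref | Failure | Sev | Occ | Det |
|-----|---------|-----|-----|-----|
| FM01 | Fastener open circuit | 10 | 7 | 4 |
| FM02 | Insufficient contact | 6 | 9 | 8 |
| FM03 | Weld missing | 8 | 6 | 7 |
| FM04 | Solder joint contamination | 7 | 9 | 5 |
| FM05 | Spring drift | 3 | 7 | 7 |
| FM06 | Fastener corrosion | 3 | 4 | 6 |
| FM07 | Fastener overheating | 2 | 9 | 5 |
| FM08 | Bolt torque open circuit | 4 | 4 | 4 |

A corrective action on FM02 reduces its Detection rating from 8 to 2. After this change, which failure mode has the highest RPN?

FM03

RPN = Severity × Occurrence × Detection:
  FM01: 10 × 7 × 4 = 280
  FM02: 6 × 9 × 8 = 432
  FM03: 8 × 6 × 7 = 336
  FM04: 7 × 9 × 5 = 315
  FM05: 3 × 7 × 7 = 147
  FM06: 3 × 4 × 6 = 72
  FM07: 2 × 9 × 5 = 90
  FM08: 4 × 4 × 4 = 64
After action: FM02 → 6 × 9 × 2 = 108.
Revised RPNs: FM03=336, FM04=315, FM01=280, FM05=147, FM02=108, FM07=90, FM06=72, FM08=64.
Highest is now FM03 (336).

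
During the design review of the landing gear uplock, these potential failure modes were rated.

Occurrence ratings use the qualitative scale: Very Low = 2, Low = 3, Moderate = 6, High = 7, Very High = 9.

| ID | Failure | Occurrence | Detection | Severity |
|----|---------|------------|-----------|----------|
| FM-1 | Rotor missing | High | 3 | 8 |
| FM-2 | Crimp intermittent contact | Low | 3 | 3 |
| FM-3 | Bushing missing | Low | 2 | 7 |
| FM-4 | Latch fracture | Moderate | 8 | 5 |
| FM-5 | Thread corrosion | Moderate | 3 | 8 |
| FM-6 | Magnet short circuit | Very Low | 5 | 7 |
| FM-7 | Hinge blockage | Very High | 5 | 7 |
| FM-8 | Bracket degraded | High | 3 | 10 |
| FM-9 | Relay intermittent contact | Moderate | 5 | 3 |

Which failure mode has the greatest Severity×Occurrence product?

Criticality = Severity × Occurrence:
  FM-1: 8 × 7 = 56
  FM-2: 3 × 3 = 9
  FM-3: 7 × 3 = 21
  FM-4: 5 × 6 = 30
  FM-5: 8 × 6 = 48
  FM-6: 7 × 2 = 14
  FM-7: 7 × 9 = 63
  FM-8: 10 × 7 = 70
  FM-9: 3 × 6 = 18
Highest criticality is 70 → FM-8.

FM-8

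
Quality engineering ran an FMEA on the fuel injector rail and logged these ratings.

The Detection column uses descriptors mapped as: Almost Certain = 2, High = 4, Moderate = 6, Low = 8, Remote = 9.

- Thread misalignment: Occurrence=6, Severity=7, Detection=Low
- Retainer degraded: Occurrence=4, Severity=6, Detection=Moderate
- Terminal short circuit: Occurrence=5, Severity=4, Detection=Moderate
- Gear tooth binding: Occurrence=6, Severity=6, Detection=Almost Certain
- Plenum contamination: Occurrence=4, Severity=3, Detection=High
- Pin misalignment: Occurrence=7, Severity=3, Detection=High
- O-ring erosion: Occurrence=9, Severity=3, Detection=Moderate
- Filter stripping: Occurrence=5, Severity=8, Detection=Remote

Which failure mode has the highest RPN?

Filter stripping

RPN = Severity × Occurrence × Detection:
  Thread misalignment: 7 × 6 × 8 = 336
  Retainer degraded: 6 × 4 × 6 = 144
  Terminal short circuit: 4 × 5 × 6 = 120
  Gear tooth binding: 6 × 6 × 2 = 72
  Plenum contamination: 3 × 4 × 4 = 48
  Pin misalignment: 3 × 7 × 4 = 84
  O-ring erosion: 3 × 9 × 6 = 162
  Filter stripping: 8 × 5 × 9 = 360
Highest RPN is 360 → Filter stripping.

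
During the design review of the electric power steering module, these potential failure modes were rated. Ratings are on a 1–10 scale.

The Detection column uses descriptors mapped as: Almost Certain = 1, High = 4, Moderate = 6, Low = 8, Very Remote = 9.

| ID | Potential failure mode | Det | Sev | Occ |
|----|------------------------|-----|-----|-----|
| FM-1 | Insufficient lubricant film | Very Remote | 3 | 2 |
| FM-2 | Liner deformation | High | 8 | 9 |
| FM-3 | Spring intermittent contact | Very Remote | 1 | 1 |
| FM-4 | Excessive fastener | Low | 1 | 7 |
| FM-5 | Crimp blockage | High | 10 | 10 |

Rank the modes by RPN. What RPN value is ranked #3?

RPN = Severity × Occurrence × Detection:
  FM-1: 3 × 2 × 9 = 54
  FM-2: 8 × 9 × 4 = 288
  FM-3: 1 × 1 × 9 = 9
  FM-4: 1 × 7 × 8 = 56
  FM-5: 10 × 10 × 4 = 400
Sorted descending: 400, 288, 56, 54, 9.
The third-highest RPN is 56 (FM-4).

56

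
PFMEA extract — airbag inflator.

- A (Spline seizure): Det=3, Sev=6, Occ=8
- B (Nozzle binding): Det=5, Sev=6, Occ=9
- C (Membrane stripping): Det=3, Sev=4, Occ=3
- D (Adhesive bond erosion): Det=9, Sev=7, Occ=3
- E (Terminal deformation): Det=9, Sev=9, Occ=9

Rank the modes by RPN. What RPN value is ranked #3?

189

RPN = Severity × Occurrence × Detection:
  A: 6 × 8 × 3 = 144
  B: 6 × 9 × 5 = 270
  C: 4 × 3 × 3 = 36
  D: 7 × 3 × 9 = 189
  E: 9 × 9 × 9 = 729
Sorted descending: 729, 270, 189, 144, 36.
The third-highest RPN is 189 (D).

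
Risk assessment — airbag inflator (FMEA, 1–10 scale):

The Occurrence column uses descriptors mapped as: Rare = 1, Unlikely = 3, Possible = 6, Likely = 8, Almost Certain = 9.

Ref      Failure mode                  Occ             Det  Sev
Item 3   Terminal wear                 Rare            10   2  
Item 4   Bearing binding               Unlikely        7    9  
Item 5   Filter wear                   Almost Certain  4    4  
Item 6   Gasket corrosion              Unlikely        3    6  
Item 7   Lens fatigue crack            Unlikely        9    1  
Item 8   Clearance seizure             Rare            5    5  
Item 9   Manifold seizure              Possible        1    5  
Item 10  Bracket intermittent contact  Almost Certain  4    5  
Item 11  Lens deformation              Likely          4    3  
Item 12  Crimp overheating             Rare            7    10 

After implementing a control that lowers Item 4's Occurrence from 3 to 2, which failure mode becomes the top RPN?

RPN = Severity × Occurrence × Detection:
  Item 3: 2 × 1 × 10 = 20
  Item 4: 9 × 3 × 7 = 189
  Item 5: 4 × 9 × 4 = 144
  Item 6: 6 × 3 × 3 = 54
  Item 7: 1 × 3 × 9 = 27
  Item 8: 5 × 1 × 5 = 25
  Item 9: 5 × 6 × 1 = 30
  Item 10: 5 × 9 × 4 = 180
  Item 11: 3 × 8 × 4 = 96
  Item 12: 10 × 1 × 7 = 70
After action: Item 4 → 9 × 2 × 7 = 126.
Revised RPNs: Item 10=180, Item 5=144, Item 4=126, Item 11=96, Item 12=70, Item 6=54, Item 9=30, Item 7=27, Item 8=25, Item 3=20.
Highest is now Item 10 (180).

Item 10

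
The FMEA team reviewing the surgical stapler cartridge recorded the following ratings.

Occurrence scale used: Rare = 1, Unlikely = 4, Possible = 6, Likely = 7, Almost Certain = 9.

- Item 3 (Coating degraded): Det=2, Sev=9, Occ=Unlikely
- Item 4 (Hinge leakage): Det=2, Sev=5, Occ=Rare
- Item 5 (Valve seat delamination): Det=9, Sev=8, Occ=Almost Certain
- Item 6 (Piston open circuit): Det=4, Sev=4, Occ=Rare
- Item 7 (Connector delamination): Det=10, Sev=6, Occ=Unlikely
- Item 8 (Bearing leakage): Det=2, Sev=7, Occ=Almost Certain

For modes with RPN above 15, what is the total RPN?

RPN = Severity × Occurrence × Detection:
  Item 3: 9 × 4 × 2 = 72
  Item 4: 5 × 1 × 2 = 10
  Item 5: 8 × 9 × 9 = 648
  Item 6: 4 × 1 × 4 = 16
  Item 7: 6 × 4 × 10 = 240
  Item 8: 7 × 9 × 2 = 126
RPN > 15: Item 3 (72), Item 5 (648), Item 6 (16), Item 7 (240), Item 8 (126).
Sum: 72 + 648 + 16 + 240 + 126 = 1102.

1102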